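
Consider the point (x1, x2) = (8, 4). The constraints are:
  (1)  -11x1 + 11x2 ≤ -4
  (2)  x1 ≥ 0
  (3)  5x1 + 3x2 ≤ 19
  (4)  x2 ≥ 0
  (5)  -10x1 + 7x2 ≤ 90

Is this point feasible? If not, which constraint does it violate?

not feasible — violates (3)

Constraint (3): 5x1 + 3x2 = 52, which is not ≤ 19. All other constraints are satisfied.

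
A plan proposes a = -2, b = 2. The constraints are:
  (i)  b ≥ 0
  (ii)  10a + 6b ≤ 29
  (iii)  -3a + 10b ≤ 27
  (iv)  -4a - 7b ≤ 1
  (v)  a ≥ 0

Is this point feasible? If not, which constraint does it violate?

Constraint (v): a = -2, which is not ≥ 0. All other constraints are satisfied.

not feasible — violates (v)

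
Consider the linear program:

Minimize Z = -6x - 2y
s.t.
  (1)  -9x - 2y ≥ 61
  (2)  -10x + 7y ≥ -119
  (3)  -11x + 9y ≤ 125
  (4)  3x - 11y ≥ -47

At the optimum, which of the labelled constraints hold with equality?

(1) and (4)

Feasible corners and Z = -6x - 2y:
  (-189/83, -1681/83) → Z = 4496/83
  (-51/7, 16/7) → Z = 274/7
  (-476/47, 71/47) → Z = 2714/47
The feasible region is unbounded (it extends along (-7, -10), (-9, -11)), but Z strictly increases along every unbounded feasible direction, so there is no improving ray and the minimum is attained at a vertex.

The minimum is at (-51/7, 16/7). Substituting into each constraint, equality holds for (1) and (4); the remaining constraints have slack.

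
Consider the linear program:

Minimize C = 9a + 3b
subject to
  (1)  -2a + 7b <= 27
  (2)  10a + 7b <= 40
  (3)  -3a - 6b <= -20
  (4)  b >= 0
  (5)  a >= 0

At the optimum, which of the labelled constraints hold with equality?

(3) and (5)

Extreme points and C = 9a + 3b:
  (13/12, 25/6) → C = 89/4
  (0, 27/7) → C = 81/7
  (100/39, 80/39) → C = 380/13
  (0, 10/3) → C = 10

The minimum is at (0, 10/3). Substituting into each constraint, equality holds for (3) and (5); the remaining constraints have slack.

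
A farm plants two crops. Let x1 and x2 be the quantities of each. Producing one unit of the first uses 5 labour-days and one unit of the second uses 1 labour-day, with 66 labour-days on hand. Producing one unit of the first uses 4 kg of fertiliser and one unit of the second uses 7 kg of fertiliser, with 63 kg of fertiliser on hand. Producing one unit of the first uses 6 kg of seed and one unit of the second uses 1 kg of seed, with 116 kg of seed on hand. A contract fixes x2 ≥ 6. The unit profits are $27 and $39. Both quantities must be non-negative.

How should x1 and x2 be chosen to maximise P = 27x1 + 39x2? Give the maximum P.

Corner points and P = 27x1 + 39x2:
  (0, 9) → P = 351
  (0, 6) → P = 234
  (21/4, 6) → P = 1503/4

At the optimal vertex, 4x1 + 7x2 = 63 and x2 = 6.
Solving simultaneously gives x1 = 21/4, x2 = 6.

x1 = 21/4, x2 = 6, maximum P = 1503/4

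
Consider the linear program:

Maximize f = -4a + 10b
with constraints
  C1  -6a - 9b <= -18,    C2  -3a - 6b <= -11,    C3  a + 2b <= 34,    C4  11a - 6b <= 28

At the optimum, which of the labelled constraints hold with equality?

C1 and C3

Vertices and f = -4a + 10b:
  (1, 4/3) → f = 28/3
  (-90, 62) → f = 980
  (39/14, 37/84) → f = -283/42
  (65/7, 173/14) → f = 605/7

The maximum is at (-90, 62). Substituting into each constraint, equality holds for C1 and C3; the remaining constraints have slack.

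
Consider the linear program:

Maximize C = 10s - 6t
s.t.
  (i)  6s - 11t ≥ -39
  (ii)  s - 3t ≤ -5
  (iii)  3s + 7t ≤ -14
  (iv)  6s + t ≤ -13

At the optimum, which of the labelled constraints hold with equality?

Vertices and C = 10s - 6t:
  (-62/7, -9/7) → C = -566/7
  (-427/75, 11/25) → C = -4468/75
  (-77/16, 1/16) → C = -97/2

The maximum is at (-77/16, 1/16). Substituting into each constraint, equality holds for (ii) and (iii); the remaining constraints have slack.

(ii) and (iii)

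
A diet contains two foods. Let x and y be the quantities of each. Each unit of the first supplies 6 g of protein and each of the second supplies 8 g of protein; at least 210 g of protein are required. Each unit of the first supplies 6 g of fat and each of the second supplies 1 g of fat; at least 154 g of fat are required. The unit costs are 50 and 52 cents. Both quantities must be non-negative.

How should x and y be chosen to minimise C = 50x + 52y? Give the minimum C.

x = 73/3, y = 8, minimum C = 4898/3

The feasible region is unbounded (it extends along (0, 1), (1, 0)), but C strictly increases along every unbounded feasible direction, so there is no improving ray and the minimum is attained at a vertex.

The optimum lies where 6x + 8y = 210 and 6x + y = 154.
Solving simultaneously gives x = 73/3, y = 8.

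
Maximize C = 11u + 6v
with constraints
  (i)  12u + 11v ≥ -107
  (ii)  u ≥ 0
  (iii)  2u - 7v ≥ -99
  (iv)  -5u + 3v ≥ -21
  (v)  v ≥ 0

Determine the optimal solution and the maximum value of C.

Vertices and C = 11u + 6v:
  (0, 99/7) → C = 594/7
  (0, 0) → C = 0
  (444/29, 537/29) → C = 8106/29
  (21/5, 0) → C = 231/5

u = 444/29, v = 537/29, maximum C = 8106/29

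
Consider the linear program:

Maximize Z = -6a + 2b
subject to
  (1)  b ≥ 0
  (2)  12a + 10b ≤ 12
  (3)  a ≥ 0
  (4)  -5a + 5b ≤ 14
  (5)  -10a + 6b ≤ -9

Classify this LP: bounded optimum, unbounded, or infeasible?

bounded optimum

Corner points and Z = -6a + 2b:
  (1, 0) → Z = -6
  (9/10, 0) → Z = -27/5
  (81/86, 3/43) → Z = -237/43
The feasible region has finitely many vertices and no improving ray; the maximum is -27/5 at (9/10, 0).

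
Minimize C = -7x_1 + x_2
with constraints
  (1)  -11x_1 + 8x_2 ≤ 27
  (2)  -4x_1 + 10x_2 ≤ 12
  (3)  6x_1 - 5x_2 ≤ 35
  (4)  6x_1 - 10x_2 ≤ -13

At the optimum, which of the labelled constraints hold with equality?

(2) and (4)

Feasible corners and C = -7x_1 + x_2:
  (-29/13, 4/13) → C = 207/13
  (-83/31, -19/62) → C = 1143/62
  (-1/2, 1) → C = 9/2

The minimum is at (-1/2, 1). Substituting into each constraint, equality holds for (2) and (4); the remaining constraints have slack.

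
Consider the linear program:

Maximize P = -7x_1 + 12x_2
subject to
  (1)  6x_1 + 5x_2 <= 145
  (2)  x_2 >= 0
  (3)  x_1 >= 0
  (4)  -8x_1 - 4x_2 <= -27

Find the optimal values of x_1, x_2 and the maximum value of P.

x_1 = 0, x_2 = 29, maximum P = 348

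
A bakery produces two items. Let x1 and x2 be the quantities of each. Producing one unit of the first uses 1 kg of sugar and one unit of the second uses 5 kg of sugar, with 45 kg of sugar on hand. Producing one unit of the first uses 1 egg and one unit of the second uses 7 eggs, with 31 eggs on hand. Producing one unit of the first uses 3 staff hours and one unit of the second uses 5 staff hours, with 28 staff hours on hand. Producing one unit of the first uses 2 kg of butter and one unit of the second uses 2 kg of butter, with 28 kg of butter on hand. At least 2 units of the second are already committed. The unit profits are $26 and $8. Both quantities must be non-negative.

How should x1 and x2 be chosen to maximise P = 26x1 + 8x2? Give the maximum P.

x1 = 6, x2 = 2, maximum P = 172

Corner points and P = 26x1 + 8x2:
  (0, 31/7) → P = 248/7
  (0, 2) → P = 16
  (41/16, 65/16) → P = 793/8
  (6, 2) → P = 172

The binding constraints are 3x1 + 5x2 = 28 and x2 = 2.
Solving simultaneously gives x1 = 6, x2 = 2.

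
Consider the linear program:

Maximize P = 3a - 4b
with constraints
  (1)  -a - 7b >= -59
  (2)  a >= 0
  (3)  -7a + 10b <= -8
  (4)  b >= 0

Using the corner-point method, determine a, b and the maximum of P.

Vertices and P = 3a - 4b:
  (646/59, 405/59) → P = 318/59
  (59, 0) → P = 177
  (8/7, 0) → P = 24/7

The binding constraints are -a - 7b = -59 and b = 0.
Solving simultaneously gives a = 59, b = 0.

a = 59, b = 0, maximum P = 177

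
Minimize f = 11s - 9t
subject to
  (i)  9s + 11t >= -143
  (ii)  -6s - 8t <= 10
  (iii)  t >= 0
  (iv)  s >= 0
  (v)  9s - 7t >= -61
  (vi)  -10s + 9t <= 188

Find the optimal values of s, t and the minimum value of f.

s = 767/11, t = 1082/11, minimum f = -1301/11

Feasible corners and f = 11s - 9t:
  (0, 0) → f = 0
  (0, 61/7) → f = -549/7
  (767/11, 1082/11) → f = -1301/11
The feasible region is unbounded (it extends along (9, 10), (1, 0)), but f strictly increases along every unbounded feasible direction, so there is no improving ray and the minimum is attained at a vertex.

The optimum lies where 9s - 7t = -61 and -10s + 9t = 188.
Solving simultaneously gives s = 767/11, t = 1082/11.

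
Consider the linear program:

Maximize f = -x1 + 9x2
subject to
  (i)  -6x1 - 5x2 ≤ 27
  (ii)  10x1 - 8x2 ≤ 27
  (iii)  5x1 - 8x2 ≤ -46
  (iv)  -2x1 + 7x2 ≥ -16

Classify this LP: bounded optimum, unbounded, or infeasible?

unbounded

From the feasible point (-446/73, 141/73), moving in the direction (8, 10) keeps every constraint satisfied while f increases without bound.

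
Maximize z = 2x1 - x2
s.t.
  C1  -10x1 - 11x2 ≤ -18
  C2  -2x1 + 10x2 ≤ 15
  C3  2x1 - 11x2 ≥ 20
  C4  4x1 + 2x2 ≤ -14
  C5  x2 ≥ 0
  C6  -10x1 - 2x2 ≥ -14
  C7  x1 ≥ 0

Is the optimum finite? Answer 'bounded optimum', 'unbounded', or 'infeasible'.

The boundaries -10x1 - 2x2 = -14 and x1 = 0 meet at (0, 7), but that point violates -2x1 + 10x2 ≤ 15. Every candidate vertex is excluded by some other constraint, so the feasible region is empty.

infeasible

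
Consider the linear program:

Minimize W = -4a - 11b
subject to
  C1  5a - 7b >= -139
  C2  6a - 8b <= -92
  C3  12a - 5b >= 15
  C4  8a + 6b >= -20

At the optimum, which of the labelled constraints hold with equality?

Corner points and W = -4a - 11b:
  (234, 187) → W = -2993
  (800/59, 1743/59) → W = -22373/59
  (290/33, 199/11) → W = -7727/33

The minimum is at (234, 187). Substituting into each constraint, equality holds for C1 and C2; the remaining constraints have slack.

C1 and C2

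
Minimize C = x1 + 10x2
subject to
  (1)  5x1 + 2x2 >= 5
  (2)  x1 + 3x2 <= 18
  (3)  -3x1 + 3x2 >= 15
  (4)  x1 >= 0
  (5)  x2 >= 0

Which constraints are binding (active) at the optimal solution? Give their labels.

Feasible corners and C = x1 + 10x2:
  (3/4, 23/4) → C = 233/4
  (0, 6) → C = 60
  (0, 5) → C = 50

The minimum is at (0, 5). Substituting into each constraint, equality holds for (3) and (4); the remaining constraints have slack.

(3) and (4)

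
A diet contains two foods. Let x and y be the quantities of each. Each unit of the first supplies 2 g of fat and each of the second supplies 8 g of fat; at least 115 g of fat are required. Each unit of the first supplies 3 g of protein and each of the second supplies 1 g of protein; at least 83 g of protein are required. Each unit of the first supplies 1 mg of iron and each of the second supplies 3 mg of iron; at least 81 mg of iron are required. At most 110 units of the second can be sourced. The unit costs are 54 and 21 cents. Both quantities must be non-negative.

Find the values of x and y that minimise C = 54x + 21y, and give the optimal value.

Feasible corners and C = 54x + 21y:
  (0, 83) → C = 1743
  (0, 110) → C = 2310
  (81, 0) → C = 4374
  (21, 20) → C = 1554
The feasible region is unbounded (it extends along (1, 0)), but C strictly increases along every unbounded feasible direction, so there is no improving ray and the minimum is attained at a vertex.

x = 21, y = 20, minimum C = 1554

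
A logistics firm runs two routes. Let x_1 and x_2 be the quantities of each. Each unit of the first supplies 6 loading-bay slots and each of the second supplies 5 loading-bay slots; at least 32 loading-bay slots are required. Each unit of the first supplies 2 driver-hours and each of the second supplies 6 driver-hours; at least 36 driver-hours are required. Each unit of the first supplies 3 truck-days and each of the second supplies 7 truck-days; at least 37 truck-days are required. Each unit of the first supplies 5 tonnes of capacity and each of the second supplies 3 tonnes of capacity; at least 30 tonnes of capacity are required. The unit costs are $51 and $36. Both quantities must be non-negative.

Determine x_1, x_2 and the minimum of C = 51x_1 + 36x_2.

Vertices and C = 51x_1 + 36x_2:
  (0, 10) → C = 360
  (18, 0) → C = 918
  (3, 5) → C = 333
The feasible region is unbounded (it extends along (0, 1), (1, 0)), but C strictly increases along every unbounded feasible direction, so there is no improving ray and the minimum is attained at a vertex.

The binding constraints are 2x_1 + 6x_2 = 36 and 5x_1 + 3x_2 = 30.
Solving simultaneously gives x_1 = 3, x_2 = 5.

x_1 = 3, x_2 = 5, minimum C = 333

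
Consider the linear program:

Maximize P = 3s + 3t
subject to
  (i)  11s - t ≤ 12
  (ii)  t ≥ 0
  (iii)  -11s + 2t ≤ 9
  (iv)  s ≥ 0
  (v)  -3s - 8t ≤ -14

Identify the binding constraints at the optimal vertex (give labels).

Corner points and P = 3s + 3t:
  (3, 21) → P = 72
  (110/91, 118/91) → P = 684/91
  (0, 9/2) → P = 27/2
  (0, 7/4) → P = 21/4

The maximum is at (3, 21). Substituting into each constraint, equality holds for (i) and (iii); the remaining constraints have slack.

(i) and (iii)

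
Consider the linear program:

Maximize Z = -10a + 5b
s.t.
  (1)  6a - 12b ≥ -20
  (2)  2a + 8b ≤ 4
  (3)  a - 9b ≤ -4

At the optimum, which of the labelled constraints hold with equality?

Vertices and Z = -10a + 5b:
  (-14/9, 8/9) → Z = 20
  (-22/7, 2/21) → Z = 670/21
  (2/13, 6/13) → Z = 10/13

The maximum is at (-22/7, 2/21). Substituting into each constraint, equality holds for (1) and (3); the remaining constraints have slack.

(1) and (3)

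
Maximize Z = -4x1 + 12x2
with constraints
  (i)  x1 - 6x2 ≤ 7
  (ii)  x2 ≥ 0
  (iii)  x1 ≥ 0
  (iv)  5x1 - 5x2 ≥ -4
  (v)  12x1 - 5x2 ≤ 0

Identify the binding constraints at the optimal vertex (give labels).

(iv) and (v)

Corner points and Z = -4x1 + 12x2:
  (0, 0) → Z = 0
  (0, 4/5) → Z = 48/5
  (4/7, 48/35) → Z = 496/35

The maximum is at (4/7, 48/35). Substituting into each constraint, equality holds for (iv) and (v); the remaining constraints have slack.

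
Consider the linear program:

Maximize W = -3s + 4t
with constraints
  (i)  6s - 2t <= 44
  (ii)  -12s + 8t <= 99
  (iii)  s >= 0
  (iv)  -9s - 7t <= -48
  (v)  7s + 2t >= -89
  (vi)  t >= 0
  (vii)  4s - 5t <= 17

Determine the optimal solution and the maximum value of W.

Vertices and W = -3s + 4t:
  (275/12, 187/4) → W = 473/4
  (93/11, 37/11) → W = -131/11
  (0, 99/8) → W = 99/2
  (0, 48/7) → W = 192/7
  (359/73, 39/73) → W = -921/73

The binding constraints are 6s - 2t = 44 and -12s + 8t = 99.
Solving simultaneously gives s = 275/12, t = 187/4.

s = 275/12, t = 187/4, maximum W = 473/4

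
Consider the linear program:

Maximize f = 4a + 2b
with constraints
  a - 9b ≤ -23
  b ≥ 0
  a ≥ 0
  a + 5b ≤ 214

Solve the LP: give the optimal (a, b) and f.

a = 1811/14, b = 237/14, maximum f = 3859/7

Extreme points and f = 4a + 2b:
  (0, 23/9) → f = 46/9
  (1811/14, 237/14) → f = 3859/7
  (0, 214/5) → f = 428/5

The binding constraints are a - 9b = -23 and a + 5b = 214.
Solving simultaneously gives a = 1811/14, b = 237/14.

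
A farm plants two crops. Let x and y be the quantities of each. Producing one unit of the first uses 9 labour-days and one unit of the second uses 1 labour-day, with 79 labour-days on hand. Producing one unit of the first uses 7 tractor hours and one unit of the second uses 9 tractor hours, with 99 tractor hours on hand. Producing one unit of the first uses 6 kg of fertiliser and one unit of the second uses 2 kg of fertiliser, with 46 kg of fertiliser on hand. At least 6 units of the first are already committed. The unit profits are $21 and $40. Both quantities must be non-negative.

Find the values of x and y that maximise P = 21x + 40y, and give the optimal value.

x = 6, y = 5, maximum P = 326

Vertices and P = 21x + 40y:
  (23/3, 0) → P = 161
  (6, 0) → P = 126
  (6, 5) → P = 326

At the optimal vertex, 6x + 2y = 46 and x = 6.
Solving simultaneously gives x = 6, y = 5.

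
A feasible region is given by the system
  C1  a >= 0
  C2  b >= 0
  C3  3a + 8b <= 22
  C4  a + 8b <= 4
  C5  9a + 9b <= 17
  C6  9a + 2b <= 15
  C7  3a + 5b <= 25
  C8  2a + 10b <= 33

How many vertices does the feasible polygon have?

5

Of the 28 pairwise boundary intersections, those satisfying every inequality are:
  (0, 0)
  (0, 1/2)
  (5/3, 0)
  (100/63, 19/63)
  (101/63, 2/7)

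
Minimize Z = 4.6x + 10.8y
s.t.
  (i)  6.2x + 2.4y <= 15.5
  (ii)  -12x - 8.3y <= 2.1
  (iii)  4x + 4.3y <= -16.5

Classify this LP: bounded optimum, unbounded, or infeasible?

The boundaries 6.2x + 2.4y = 15.5 and -12x - 8.3y = 2.1 meet at (13369/2266, -9951/1133), but that point violates 4x + 4.3y ≤ -16.5. Every candidate vertex is excluded by some other constraint, so the feasible region is empty.

infeasible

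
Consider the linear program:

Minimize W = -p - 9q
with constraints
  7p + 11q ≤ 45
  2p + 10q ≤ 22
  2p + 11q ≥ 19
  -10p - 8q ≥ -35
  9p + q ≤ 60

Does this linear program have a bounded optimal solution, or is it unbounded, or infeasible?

From the feasible point (29/14, 25/14), moving in the direction (-11, 2) keeps every constraint satisfied while W decreases without bound.

unbounded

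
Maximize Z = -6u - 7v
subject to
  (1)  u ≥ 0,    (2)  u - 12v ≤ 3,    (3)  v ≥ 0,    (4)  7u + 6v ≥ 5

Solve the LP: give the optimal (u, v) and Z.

Extreme points and Z = -6u - 7v:
  (0, 5/6) → Z = -35/6
  (3, 0) → Z = -18
  (5/7, 0) → Z = -30/7
The feasible region is unbounded (it extends along (0, 1), (12, 1)), but Z strictly decreases along every unbounded feasible direction, so there is no improving ray and the maximum is attained at a vertex.

The binding constraints are v = 0 and 7u + 6v = 5.
Solving simultaneously gives u = 5/7, v = 0.

u = 5/7, v = 0, maximum Z = -30/7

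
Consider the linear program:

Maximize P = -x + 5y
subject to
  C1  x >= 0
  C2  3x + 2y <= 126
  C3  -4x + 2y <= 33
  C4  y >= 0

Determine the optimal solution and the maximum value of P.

x = 93/7, y = 603/14, maximum P = 2829/14

Feasible corners and P = -x + 5y:
  (0, 33/2) → P = 165/2
  (0, 0) → P = 0
  (93/7, 603/14) → P = 2829/14
  (42, 0) → P = -42

The binding constraints are 3x + 2y = 126 and -4x + 2y = 33.
Solving simultaneously gives x = 93/7, y = 603/14.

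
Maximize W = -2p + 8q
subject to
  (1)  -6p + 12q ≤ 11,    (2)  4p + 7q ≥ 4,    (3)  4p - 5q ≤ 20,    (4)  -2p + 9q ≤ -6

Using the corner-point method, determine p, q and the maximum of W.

p = 39/25, q = -8/25, maximum W = -142/25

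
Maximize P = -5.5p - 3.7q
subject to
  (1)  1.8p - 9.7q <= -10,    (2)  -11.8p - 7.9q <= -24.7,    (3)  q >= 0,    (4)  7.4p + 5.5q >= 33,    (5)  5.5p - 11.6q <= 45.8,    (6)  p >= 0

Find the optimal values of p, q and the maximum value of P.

Corner points and P = -5.5p - 3.7q:
  (13255/4084, 3335/2042) → P = -195163/8168
  (56026/3247, 13744/3247) → P = -105587/955
  (0, 6) → P = -111/5
The feasible region is unbounded (it extends along (0, 1), (116, 55)), but P strictly decreases along every unbounded feasible direction, so there is no improving ray and the maximum is attained at a vertex.

The optimum lies where 7.4p + 5.5q = 33 and p = 0.
Solving simultaneously gives p = 0, q = 6.

p = 0, q = 6, maximum P = -22.2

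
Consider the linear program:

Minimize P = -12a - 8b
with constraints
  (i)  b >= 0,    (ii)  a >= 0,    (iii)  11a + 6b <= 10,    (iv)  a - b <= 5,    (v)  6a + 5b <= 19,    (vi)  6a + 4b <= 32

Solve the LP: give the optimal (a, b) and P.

a = 0, b = 5/3, minimum P = -40/3

Feasible corners and P = -12a - 8b:
  (0, 0) → P = 0
  (10/11, 0) → P = -120/11
  (0, 5/3) → P = -40/3

At the optimal vertex, a = 0 and 11a + 6b = 10.
Solving simultaneously gives a = 0, b = 5/3.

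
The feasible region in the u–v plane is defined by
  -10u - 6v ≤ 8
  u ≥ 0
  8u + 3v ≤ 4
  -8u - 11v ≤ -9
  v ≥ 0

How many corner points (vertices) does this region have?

3

The feasible vertices (each the meet of two boundaries and inside every other half-plane) are:
  (0, 4/3)
  (0, 9/11)
  (17/64, 5/8)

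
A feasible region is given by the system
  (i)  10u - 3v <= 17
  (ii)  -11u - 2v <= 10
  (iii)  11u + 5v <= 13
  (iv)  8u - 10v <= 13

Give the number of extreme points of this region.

Pairwise boundary intersections that survive every other constraint:
  (-76/33, 23/3)
  (-37/63, -223/126)
  (13/10, -13/50)

3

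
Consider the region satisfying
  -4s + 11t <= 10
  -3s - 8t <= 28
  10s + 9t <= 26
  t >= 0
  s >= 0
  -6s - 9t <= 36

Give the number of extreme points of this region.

4

Intersecting each pair of boundary lines and keeping only the points that satisfy every inequality leaves:
  (98/73, 102/73)
  (0, 10/11)
  (13/5, 0)
  (0, 0)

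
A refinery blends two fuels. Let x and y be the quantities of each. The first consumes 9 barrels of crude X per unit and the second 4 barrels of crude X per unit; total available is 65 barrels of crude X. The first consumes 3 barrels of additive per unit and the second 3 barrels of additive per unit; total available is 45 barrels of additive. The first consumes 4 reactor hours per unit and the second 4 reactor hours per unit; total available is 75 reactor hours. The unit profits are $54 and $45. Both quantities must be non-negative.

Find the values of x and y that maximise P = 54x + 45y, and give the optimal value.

x = 1, y = 14, maximum P = 684

Vertices and P = 54x + 45y:
  (0, 0) → P = 0
  (0, 15) → P = 675
  (65/9, 0) → P = 390
  (1, 14) → P = 684

The binding constraints are 9x + 4y = 65 and 3x + 3y = 45.
Solving simultaneously gives x = 1, y = 14.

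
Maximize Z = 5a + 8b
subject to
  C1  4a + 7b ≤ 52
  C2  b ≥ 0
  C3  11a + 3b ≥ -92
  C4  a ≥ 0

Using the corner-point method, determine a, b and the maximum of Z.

Extreme points and Z = 5a + 8b:
  (13, 0) → Z = 65
  (0, 52/7) → Z = 416/7
  (0, 0) → Z = 0

a = 13, b = 0, maximum Z = 65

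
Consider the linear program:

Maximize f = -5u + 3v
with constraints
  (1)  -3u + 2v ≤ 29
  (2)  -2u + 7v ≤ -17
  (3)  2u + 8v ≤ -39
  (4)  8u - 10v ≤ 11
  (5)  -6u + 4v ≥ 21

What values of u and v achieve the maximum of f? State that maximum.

Feasible corners and f = -5u + 3v:
  (-237/17, -109/17) → f = 858/17
  (-156/7, -265/14) → f = 765/14
  (-215/34, -72/17) → f = 643/34
  (-127/14, -117/14) → f = 142/7

u = -156/7, v = -265/14, maximum f = 765/14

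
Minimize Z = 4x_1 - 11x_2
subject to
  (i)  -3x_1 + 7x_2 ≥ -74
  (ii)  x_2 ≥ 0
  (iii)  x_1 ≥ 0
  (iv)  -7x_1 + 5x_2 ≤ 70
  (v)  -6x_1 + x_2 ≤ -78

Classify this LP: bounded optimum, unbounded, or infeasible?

unbounded

From the feasible point (74/3, 0), moving in the direction (5, 7) keeps every constraint satisfied while Z decreases without bound.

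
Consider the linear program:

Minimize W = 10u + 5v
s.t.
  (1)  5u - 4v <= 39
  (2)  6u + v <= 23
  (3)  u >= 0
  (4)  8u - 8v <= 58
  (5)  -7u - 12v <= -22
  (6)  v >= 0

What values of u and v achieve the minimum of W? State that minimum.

Extreme points and W = 10u + 5v:
  (0, 23) → W = 115
  (23/6, 0) → W = 115/3
  (0, 11/6) → W = 55/6
  (22/7, 0) → W = 220/7

The binding constraints are u = 0 and -7u - 12v = -22.
Solving simultaneously gives u = 0, v = 11/6.

u = 0, v = 11/6, minimum W = 55/6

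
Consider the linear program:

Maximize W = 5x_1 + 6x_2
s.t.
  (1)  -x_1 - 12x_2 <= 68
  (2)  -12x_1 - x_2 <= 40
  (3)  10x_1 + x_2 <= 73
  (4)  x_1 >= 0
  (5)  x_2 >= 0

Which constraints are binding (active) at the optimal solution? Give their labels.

Extreme points and W = 5x_1 + 6x_2:
  (0, 73) → W = 438
  (73/10, 0) → W = 73/2
  (0, 0) → W = 0

The maximum is at (0, 73). Substituting into each constraint, equality holds for (3) and (4); the remaining constraints have slack.

(3) and (4)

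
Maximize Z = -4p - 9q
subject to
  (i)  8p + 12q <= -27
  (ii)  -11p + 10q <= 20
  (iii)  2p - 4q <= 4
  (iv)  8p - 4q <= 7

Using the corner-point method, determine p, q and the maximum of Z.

Corner points and Z = -4p - 9q:
  (-255/106, -137/212) → Z = 3273/212
  (-15/14, -43/28) → Z = 507/28
  (-5, -7/2) → Z = 103/2

p = -5, q = -7/2, maximum Z = 103/2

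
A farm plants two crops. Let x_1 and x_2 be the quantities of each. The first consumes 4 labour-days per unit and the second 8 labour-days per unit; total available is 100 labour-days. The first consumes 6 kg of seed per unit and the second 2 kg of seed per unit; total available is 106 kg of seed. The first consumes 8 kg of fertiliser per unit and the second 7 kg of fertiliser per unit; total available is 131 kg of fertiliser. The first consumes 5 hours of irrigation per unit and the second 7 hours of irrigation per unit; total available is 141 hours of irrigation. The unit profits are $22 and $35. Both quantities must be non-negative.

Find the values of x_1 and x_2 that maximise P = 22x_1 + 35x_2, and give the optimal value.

x_1 = 29/3, x_2 = 23/3, maximum P = 481

Corner points and P = 22x_1 + 35x_2:
  (0, 0) → P = 0
  (0, 25/2) → P = 875/2
  (131/8, 0) → P = 1441/4
  (29/3, 23/3) → P = 481

The binding constraints are 4x_1 + 8x_2 = 100 and 8x_1 + 7x_2 = 131.
Solving simultaneously gives x_1 = 29/3, x_2 = 23/3.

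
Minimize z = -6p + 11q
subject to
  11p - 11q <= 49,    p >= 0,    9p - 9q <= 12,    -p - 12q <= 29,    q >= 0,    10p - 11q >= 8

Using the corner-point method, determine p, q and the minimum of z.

Vertices and z = -6p + 11q:
  (4/3, 0) → z = -8
  (20/3, 16/3) → z = 56/3
  (4/5, 0) → z = -24/5

The binding constraints are 9p - 9q = 12 and q = 0.
Solving simultaneously gives p = 4/3, q = 0.

p = 4/3, q = 0, minimum z = -8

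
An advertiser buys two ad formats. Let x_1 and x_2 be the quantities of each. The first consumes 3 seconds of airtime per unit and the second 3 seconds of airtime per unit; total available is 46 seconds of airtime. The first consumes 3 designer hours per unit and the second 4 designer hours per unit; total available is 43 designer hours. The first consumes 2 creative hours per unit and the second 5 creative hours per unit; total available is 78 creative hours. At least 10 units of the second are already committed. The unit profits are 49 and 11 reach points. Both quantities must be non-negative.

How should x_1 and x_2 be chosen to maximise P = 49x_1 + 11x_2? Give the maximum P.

Extreme points and P = 49x_1 + 11x_2:
  (0, 43/4) → P = 473/4
  (0, 10) → P = 110
  (1, 10) → P = 159

x_1 = 1, x_2 = 10, maximum P = 159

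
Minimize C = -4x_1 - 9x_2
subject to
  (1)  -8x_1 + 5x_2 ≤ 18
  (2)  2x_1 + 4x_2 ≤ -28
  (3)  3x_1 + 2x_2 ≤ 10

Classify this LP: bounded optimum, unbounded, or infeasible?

bounded optimum

Corner points and C = -4x_1 - 9x_2:
  (-106/21, -94/21) → C = 1270/21
  (12, -13) → C = 69
The feasible region has finitely many vertices and no improving ray; the minimum is 1270/21 at (-106/21, -94/21).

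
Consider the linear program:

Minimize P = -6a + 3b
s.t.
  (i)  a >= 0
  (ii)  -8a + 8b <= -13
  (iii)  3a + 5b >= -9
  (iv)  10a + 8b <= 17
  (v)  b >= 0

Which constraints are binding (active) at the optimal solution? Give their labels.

Vertices and P = -6a + 3b:
  (5/3, 1/24) → P = -79/8
  (13/8, 0) → P = -39/4
  (17/10, 0) → P = -51/5

The minimum is at (17/10, 0). Substituting into each constraint, equality holds for (iv) and (v); the remaining constraints have slack.

(iv) and (v)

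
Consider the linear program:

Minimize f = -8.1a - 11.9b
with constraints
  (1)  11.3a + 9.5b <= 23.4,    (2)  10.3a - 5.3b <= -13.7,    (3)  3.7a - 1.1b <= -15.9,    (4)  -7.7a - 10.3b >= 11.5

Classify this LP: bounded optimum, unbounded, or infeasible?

From the feasible point (-1730/207, -2827/207), moving in the direction (-10.3, 7.7) keeps every constraint satisfied while f decreases without bound.

unbounded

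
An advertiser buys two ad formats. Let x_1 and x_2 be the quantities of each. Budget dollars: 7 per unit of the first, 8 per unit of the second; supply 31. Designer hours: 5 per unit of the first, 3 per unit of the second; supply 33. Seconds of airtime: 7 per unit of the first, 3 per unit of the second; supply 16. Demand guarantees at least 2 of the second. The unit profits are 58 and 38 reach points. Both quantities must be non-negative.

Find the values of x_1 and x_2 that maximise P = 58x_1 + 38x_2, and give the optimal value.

Extreme points and P = 58x_1 + 38x_2:
  (0, 31/8) → P = 589/4
  (0, 2) → P = 76
  (1, 3) → P = 172
  (10/7, 2) → P = 1112/7

x_1 = 1, x_2 = 3, maximum P = 172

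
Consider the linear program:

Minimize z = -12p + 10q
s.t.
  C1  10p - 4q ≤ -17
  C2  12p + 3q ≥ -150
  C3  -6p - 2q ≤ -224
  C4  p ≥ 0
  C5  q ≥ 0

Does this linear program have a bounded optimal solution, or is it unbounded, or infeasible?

Corner points and z = -12p + 10q:
  (431/22, 1171/22) → z = 3269/11
  (0, 112) → z = 1120
The feasible region has finitely many vertices and no improving ray; the minimum is 3269/11 at (431/22, 1171/22).

bounded optimum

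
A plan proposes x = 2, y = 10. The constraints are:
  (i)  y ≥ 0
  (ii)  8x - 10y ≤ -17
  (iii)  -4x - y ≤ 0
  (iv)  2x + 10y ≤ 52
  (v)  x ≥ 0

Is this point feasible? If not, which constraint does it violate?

Constraint (iv): 2x + 10y = 104, which is not ≤ 52. All other constraints are satisfied.

not feasible — violates (iv)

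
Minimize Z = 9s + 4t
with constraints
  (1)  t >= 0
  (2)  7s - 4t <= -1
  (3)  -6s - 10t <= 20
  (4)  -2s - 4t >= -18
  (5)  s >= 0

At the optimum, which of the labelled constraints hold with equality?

(2) and (5)

Extreme points and Z = 9s + 4t:
  (17/9, 32/9) → Z = 281/9
  (0, 1/4) → Z = 1
  (0, 9/2) → Z = 18

The minimum is at (0, 1/4). Substituting into each constraint, equality holds for (2) and (5); the remaining constraints have slack.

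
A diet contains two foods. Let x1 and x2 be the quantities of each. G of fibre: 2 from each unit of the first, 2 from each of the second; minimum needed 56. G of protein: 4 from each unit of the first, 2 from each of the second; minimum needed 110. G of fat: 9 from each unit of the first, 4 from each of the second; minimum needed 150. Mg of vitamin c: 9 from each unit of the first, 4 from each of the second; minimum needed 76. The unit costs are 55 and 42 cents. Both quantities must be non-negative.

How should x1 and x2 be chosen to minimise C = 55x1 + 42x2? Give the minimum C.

The feasible region is unbounded (it extends along (0, 1), (1, 0)), but C strictly increases along every unbounded feasible direction, so there is no improving ray and the minimum is attained at a vertex.

The binding constraints are 2x1 + 2x2 = 56 and 4x1 + 2x2 = 110.
Solving simultaneously gives x1 = 27, x2 = 1.

x1 = 27, x2 = 1, minimum C = 1527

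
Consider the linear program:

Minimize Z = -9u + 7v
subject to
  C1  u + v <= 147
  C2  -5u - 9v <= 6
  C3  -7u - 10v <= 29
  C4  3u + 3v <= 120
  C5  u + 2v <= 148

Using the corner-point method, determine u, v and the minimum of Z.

u = 183/2, v = -103/2, minimum Z = -1184

Corner points and Z = -9u + 7v:
  (-201/13, 103/13) → Z = 2530/13
  (183/2, -103/2) → Z = -1184
  (-769/2, 1065/4) → Z = 21297/4
  (-68, 108) → Z = 1368

The optimum lies where -5u - 9v = 6 and 3u + 3v = 120.
Solving simultaneously gives u = 183/2, v = -103/2.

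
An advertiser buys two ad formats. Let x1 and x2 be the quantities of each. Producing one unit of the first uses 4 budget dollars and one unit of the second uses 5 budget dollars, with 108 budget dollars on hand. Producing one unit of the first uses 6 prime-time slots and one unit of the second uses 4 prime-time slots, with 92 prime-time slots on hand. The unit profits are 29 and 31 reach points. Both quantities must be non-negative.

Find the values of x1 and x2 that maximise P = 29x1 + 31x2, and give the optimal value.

x1 = 2, x2 = 20, maximum P = 678

Corner points and P = 29x1 + 31x2:
  (0, 0) → P = 0
  (0, 108/5) → P = 3348/5
  (46/3, 0) → P = 1334/3
  (2, 20) → P = 678

The binding constraints are 4x1 + 5x2 = 108 and 6x1 + 4x2 = 92.
Solving simultaneously gives x1 = 2, x2 = 20.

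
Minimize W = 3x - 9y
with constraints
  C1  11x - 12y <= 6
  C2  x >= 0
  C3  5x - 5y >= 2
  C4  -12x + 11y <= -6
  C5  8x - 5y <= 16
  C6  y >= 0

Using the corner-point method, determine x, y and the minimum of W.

Corner points and W = 3x - 9y:
  (162/41, 128/41) → W = -666/41
  (6/11, 0) → W = 18/11
  (8/5, 6/5) → W = -6
  (14/3, 64/15) → W = -122/5
  (1/2, 0) → W = 3/2

x = 14/3, y = 64/15, minimum W = -122/5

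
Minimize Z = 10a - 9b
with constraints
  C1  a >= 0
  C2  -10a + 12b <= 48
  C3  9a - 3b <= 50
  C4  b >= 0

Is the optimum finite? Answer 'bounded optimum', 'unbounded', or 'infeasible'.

bounded optimum

Extreme points and Z = 10a - 9b:
  (0, 4) → Z = -36
  (0, 0) → Z = 0
  (124/13, 466/39) → Z = -158/13
  (50/9, 0) → Z = 500/9
The feasible region has finitely many vertices and no improving ray; the minimum is -36 at (0, 4).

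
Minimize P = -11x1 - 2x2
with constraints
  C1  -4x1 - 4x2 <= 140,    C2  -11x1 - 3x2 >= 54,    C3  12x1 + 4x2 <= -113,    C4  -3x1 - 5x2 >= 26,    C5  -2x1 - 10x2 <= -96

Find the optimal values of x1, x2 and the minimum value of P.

Feasible corners and P = -11x1 - 2x2:
  (-149/2, 79/2) → P = 1481/2
  (-223/4, 83/4) → P = 2287/4
  (-37, 17) → P = 373

At the optimal vertex, -3x1 - 5x2 = 26 and -2x1 - 10x2 = -96.
Solving simultaneously gives x1 = -37, x2 = 17.

x1 = -37, x2 = 17, minimum P = 373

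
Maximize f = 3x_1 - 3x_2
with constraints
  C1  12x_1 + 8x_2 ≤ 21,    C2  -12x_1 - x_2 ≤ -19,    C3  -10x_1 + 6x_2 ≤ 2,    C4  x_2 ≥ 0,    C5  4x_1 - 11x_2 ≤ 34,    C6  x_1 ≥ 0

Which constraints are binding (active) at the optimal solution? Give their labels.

Vertices and f = 3x_1 - 3x_2:
  (131/84, 2/7) → f = 107/28
  (7/4, 0) → f = 21/4
  (19/12, 0) → f = 19/4

The maximum is at (7/4, 0). Substituting into each constraint, equality holds for C1 and C4; the remaining constraints have slack.

C1 and C4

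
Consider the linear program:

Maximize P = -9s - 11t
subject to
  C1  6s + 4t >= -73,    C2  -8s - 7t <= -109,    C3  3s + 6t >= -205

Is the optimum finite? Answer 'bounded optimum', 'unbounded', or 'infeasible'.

Extreme points and P = -9s - 11t:
  (-947/10, 619/5) → P = -1019/2
  (2089/27, -1967/27) → P = 2836/27
The feasible region has finitely many vertices and no improving ray; the maximum is 2836/27 at (2089/27, -1967/27).

bounded optimum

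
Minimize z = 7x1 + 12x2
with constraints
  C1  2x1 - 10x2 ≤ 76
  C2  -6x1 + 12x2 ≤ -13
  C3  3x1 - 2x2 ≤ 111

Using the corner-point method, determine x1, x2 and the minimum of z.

Extreme points and z = 7x1 + 12x2:
  (-391/18, -215/18) → z = -5317/18
  (479/13, -3/13) → z = 3317/13
  (653/12, 209/8) → z = 8333/12

x1 = -391/18, x2 = -215/18, minimum z = -5317/18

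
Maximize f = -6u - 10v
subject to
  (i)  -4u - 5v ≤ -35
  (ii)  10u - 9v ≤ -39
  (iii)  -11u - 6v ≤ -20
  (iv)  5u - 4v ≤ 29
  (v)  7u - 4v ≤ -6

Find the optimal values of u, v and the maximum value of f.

Feasible corners and f = -6u - 10v:
  (60/43, 253/43) → f = -2890/43
  (-110/31, 305/31) → f = -2390/31
  (102/23, 213/23) → f = -2742/23
The feasible region is unbounded (it extends along (-6, 11), (4, 7)), but f strictly decreases along every unbounded feasible direction, so there is no improving ray and the maximum is attained at a vertex.

u = 60/43, v = 253/43, maximum f = -2890/43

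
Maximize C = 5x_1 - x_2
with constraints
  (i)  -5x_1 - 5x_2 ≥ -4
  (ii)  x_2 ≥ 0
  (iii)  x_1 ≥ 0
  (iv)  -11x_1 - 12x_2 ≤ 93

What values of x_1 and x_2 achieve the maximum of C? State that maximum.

Corner points and C = 5x_1 - x_2:
  (4/5, 0) → C = 4
  (0, 4/5) → C = -4/5
  (0, 0) → C = 0

At the optimal vertex, -5x_1 - 5x_2 = -4 and x_2 = 0.
Solving simultaneously gives x_1 = 4/5, x_2 = 0.

x_1 = 4/5, x_2 = 0, maximum C = 4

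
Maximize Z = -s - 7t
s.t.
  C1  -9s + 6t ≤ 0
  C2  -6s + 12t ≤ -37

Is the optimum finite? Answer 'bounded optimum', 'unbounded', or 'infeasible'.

unbounded

From the feasible point (-37/12, -37/8), moving in the direction (-6, -9) keeps every constraint satisfied while Z increases without bound.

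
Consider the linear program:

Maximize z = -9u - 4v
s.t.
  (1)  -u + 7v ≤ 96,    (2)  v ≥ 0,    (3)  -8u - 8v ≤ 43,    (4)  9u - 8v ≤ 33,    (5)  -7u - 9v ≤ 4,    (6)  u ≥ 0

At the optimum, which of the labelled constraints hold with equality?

(2) and (6)

Vertices and z = -9u - 4v:
  (999/55, 897/55) → z = -12579/55
  (0, 96/7) → z = -384/7
  (11/3, 0) → z = -33
  (0, 0) → z = 0

The maximum is at (0, 0). Substituting into each constraint, equality holds for (2) and (6); the remaining constraints have slack.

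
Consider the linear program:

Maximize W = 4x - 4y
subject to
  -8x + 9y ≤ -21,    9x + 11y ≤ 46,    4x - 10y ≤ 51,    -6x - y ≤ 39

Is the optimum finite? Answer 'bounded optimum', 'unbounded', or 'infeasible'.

bounded optimum

Feasible corners and W = 4x - 4y:
  (645/169, 179/169) → W = 1864/169
  (-165/31, -219/31) → W = 216/31
  (1021/134, -275/134) → W = 2592/67
  (-339/64, -231/32) → W = 123/16
The feasible region has finitely many vertices and no improving ray; the maximum is 2592/67 at (1021/134, -275/134).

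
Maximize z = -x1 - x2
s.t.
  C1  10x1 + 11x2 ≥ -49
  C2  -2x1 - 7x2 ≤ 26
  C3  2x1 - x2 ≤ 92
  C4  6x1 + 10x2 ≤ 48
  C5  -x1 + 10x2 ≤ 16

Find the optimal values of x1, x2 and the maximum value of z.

Corner points and z = -x1 - x2:
  (-19/16, -27/8) → z = 73/16
  (-6, 1) → z = 5
  (298/11, -126/11) → z = -172/11
  (32/7, 72/35) → z = -232/35

At the optimal vertex, 10x1 + 11x2 = -49 and -x1 + 10x2 = 16.
Solving simultaneously gives x1 = -6, x2 = 1.

x1 = -6, x2 = 1, maximum z = 5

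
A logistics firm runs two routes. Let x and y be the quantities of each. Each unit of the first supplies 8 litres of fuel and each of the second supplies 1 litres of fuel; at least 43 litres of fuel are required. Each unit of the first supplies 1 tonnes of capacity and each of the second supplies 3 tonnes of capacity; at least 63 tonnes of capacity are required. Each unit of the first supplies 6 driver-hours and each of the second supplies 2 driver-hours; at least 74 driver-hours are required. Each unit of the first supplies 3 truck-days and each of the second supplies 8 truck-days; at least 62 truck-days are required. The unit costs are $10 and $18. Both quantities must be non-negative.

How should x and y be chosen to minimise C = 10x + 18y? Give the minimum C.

Extreme points and C = 10x + 18y:
  (0, 43) → C = 774
  (63, 0) → C = 630
  (6/5, 167/5) → C = 3066/5
  (6, 19) → C = 402
The feasible region is unbounded (it extends along (0, 1), (1, 0)), but C strictly increases along every unbounded feasible direction, so there is no improving ray and the minimum is attained at a vertex.

At the optimal vertex, x + 3y = 63 and 6x + 2y = 74.
Solving simultaneously gives x = 6, y = 19.

x = 6, y = 19, minimum C = 402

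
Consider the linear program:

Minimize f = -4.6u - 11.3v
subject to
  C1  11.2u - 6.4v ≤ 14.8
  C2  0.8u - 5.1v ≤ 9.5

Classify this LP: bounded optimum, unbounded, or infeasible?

unbounded

From the feasible point (367/1300, -591/325), moving in the direction (6.4, 11.2) keeps every constraint satisfied while f decreases without bound.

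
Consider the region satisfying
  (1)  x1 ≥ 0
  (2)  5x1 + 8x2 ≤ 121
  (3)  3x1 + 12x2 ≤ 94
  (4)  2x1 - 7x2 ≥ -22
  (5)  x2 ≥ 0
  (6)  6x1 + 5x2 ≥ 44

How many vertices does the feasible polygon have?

Intersecting each pair of boundary lines and keeping only the points that satisfy every inequality leaves:
  (175/9, 107/36)
  (121/5, 0)
  (394/45, 254/45)
  (99/26, 55/13)
  (22/3, 0)

5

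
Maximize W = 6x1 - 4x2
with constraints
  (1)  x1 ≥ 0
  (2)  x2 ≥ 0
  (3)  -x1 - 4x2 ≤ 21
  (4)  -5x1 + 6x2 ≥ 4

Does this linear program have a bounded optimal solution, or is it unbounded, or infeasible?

From the feasible point (0, 2/3), moving in the direction (6, 5) keeps every constraint satisfied while W increases without bound.

unbounded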